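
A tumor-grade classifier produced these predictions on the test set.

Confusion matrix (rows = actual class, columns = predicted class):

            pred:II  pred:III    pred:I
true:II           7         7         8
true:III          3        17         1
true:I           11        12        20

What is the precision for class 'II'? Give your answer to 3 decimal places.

0.333

One-vs-rest for 'II': TP = diagonal; FP = other classes predicted 'II'; FN = 'II' predicted as other.
precision = TP/(TP+FP).
II: TP=7, FP=3+11=14 → 7/21 = 0.3333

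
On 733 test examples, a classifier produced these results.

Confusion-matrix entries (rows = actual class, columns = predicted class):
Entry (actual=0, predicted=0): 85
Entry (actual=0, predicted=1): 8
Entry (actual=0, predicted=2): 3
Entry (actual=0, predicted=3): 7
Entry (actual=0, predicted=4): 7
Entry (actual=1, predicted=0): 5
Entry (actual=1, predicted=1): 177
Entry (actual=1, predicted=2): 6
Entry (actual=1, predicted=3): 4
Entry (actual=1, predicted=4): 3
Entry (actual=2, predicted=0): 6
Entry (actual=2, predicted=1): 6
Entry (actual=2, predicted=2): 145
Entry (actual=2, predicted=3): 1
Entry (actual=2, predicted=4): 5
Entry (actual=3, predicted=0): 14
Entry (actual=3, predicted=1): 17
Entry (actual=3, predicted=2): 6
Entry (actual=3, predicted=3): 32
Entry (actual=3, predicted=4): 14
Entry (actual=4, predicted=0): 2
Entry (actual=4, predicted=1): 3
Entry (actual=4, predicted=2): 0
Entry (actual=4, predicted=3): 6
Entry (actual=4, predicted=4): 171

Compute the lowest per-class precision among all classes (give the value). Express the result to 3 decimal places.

Per-class precision (TP/(TP+FP)):
  0: TP=85, FP=5+6+14+2=27 → 85/112 = 0.7589
  1: TP=177, FP=8+6+17+3=34 → 177/211 = 0.8389
  2: TP=145, FP=3+6+6+0=15 → 145/160 = 0.9063
  3: TP=32, FP=7+4+1+6=18 → 32/50 = 0.6400
  4: TP=171, FP=7+3+5+14=29 → 171/200 = 0.8550
Lowest is class '3' with precision = 0.640.

0.640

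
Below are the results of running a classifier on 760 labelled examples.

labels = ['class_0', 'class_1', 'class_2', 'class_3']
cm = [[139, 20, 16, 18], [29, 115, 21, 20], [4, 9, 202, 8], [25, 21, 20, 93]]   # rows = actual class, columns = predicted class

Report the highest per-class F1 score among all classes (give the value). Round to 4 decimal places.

0.8382

Per-class F1 score (2·TP/(2·TP+FP+FN)):
  class_0: TP=139, FP=29+4+25=58, FN=20+16+18=54 → 278/390 = 0.71282
  class_1: TP=115, FP=20+9+21=50, FN=29+21+20=70 → 230/350 = 0.65714
  class_2: TP=202, FP=16+21+20=57, FN=4+9+8=21 → 404/482 = 0.83817
  class_3: TP=93, FP=18+20+8=46, FN=25+21+20=66 → 186/298 = 0.62416
Highest is class 'class_2' with F1 score = 0.8382.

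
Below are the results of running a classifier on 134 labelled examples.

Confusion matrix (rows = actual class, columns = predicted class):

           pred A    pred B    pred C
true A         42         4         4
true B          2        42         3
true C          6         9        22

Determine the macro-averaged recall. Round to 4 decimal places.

0.7761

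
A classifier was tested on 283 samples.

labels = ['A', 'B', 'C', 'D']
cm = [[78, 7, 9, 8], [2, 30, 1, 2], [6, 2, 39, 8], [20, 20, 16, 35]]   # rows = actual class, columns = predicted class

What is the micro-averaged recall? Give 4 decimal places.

0.6431

Micro-averaging pools counts across classes: ΣTP=182, ΣFP=101, ΣFN=101.
Micro-recall = TP/(TP+FN) on pooled counts = 0.6431 (equals overall accuracy in single-label multiclass).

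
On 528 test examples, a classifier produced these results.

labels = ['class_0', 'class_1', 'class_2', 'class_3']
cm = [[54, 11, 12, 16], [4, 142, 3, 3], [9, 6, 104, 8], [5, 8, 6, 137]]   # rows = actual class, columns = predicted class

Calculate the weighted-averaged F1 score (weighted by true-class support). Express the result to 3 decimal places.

Per-class F1 score (2·TP/(2·TP+FP+FN)):
  class_0: TP=54, FP=4+9+5=18, FN=11+12+16=39 → 108/165 = 0.6545
  class_1: TP=142, FP=11+6+8=25, FN=4+3+3=10 → 284/319 = 0.8903
  class_2: TP=104, FP=12+3+6=21, FN=9+6+8=23 → 208/252 = 0.8254
  class_3: TP=137, FP=16+3+8=27, FN=5+8+6=19 → 274/320 = 0.8563
Weighted-F1 score = Σ (supportᵢ/N)·F1 scoreᵢ with N=528: (93/528)·0.6545 + (152/528)·0.8903 + (127/528)·0.8254 + (156/528)·0.8563 = 0.823

0.823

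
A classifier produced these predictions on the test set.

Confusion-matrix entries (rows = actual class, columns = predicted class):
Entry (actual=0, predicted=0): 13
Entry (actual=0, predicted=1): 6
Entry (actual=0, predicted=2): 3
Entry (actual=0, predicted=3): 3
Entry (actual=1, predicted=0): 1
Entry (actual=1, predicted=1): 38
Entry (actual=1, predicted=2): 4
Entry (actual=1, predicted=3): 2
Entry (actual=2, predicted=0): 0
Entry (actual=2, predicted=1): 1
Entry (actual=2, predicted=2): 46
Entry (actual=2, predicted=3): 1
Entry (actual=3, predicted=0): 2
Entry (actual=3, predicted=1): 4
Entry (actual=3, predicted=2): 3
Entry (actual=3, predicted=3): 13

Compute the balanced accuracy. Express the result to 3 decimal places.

Balanced accuracy = mean of per-class recall.
  0: recall = 13/25 = 0.5200
  1: recall = 38/45 = 0.8444
  2: recall = 46/48 = 0.9583
  3: recall = 13/22 = 0.5909
Mean = (0.5200 + 0.8444 + 0.9583 + 0.5909) / 4 = 0.728

0.728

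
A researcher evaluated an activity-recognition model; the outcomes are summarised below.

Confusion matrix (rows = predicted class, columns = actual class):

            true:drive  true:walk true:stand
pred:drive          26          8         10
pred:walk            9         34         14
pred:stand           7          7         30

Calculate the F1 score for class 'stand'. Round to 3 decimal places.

Treat 'stand' as positive and all other classes as negative.
F1 score = 2·TP/(2·TP+FP+FN).
stand: TP=30, FP=7+7=14, FN=10+14=24 → 60/98 = 0.6122

0.612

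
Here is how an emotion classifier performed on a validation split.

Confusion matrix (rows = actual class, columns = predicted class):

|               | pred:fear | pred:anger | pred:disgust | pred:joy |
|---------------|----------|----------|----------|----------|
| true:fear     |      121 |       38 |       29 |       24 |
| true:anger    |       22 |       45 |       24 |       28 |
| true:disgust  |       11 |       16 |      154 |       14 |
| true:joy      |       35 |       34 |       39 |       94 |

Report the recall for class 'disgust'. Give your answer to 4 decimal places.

recall = TP/(TP+FN).
disgust: TP=154, FN=11+16+14=41 → 154/195 = 0.78974

0.7897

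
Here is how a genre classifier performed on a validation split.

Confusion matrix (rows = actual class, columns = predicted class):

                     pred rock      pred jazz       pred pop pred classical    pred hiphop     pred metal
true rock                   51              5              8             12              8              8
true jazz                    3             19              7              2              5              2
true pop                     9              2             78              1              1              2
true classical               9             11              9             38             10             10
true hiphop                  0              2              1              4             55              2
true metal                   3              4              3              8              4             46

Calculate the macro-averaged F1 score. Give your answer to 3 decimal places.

Per-class F1 score (2·TP/(2·TP+FP+FN)):
  rock: TP=51, FP=3+9+9+0+3=24, FN=5+8+12+8+8=41 → 102/167 = 0.6108
  jazz: TP=19, FP=5+2+11+2+4=24, FN=3+7+2+5+2=19 → 38/81 = 0.4691
  pop: TP=78, FP=8+7+9+1+3=28, FN=9+2+1+1+2=15 → 156/199 = 0.7839
  classical: TP=38, FP=12+2+1+4+8=27, FN=9+11+9+10+10=49 → 76/152 = 0.5000
  hiphop: TP=55, FP=8+5+1+10+4=28, FN=0+2+1+4+2=9 → 110/147 = 0.7483
  metal: TP=46, FP=8+2+2+10+2=24, FN=3+4+3+8+4=22 → 92/138 = 0.6667
Macro-F1 score = mean = (0.6108 + 0.4691 + 0.7839 + 0.5000 + 0.7483 + 0.6667) / 6 = 0.630

0.630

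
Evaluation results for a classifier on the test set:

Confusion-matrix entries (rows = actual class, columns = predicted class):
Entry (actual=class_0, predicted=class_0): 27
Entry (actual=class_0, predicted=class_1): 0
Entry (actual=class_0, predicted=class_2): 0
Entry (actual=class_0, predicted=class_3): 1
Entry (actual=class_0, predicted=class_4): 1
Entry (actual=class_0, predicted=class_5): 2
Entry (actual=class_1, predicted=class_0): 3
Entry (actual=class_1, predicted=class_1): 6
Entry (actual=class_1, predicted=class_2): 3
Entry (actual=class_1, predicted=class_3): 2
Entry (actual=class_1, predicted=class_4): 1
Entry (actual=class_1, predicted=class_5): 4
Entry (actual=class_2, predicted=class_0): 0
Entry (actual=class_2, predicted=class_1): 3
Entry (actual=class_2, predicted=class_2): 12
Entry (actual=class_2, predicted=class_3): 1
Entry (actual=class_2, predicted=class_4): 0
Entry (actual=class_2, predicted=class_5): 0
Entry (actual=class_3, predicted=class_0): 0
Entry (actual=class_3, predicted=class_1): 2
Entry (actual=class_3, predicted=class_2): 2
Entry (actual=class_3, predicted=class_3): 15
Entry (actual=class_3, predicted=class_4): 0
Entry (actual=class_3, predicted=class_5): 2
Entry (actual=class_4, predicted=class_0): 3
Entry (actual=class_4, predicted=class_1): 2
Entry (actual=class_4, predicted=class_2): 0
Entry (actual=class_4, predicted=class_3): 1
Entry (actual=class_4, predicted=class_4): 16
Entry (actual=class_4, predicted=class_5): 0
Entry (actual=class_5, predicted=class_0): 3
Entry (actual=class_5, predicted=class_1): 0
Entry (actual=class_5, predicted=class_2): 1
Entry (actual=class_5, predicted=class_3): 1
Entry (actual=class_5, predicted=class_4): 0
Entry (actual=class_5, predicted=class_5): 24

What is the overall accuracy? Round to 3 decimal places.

0.725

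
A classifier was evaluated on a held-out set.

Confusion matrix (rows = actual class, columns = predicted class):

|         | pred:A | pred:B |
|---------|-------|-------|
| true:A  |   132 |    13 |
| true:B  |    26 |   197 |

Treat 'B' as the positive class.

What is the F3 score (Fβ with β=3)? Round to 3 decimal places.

Fβ = (1+β²)·TP / ((1+β²)·TP + β²·FN + FP), with β²=9
= 10·197 / (10·197 + 9·26 + 13) = 0.889

0.889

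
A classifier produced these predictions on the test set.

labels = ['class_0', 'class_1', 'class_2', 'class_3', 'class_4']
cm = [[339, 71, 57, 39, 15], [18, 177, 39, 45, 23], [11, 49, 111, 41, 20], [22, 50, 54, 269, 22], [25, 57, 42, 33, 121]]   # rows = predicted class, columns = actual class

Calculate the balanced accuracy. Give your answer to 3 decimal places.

0.571

Balanced accuracy = mean of per-class recall.
  class_0: recall = 339/415 = 0.8169
  class_1: recall = 177/404 = 0.4381
  class_2: recall = 111/303 = 0.3663
  class_3: recall = 269/427 = 0.6300
  class_4: recall = 121/201 = 0.6020
Mean = (0.8169 + 0.4381 + 0.3663 + 0.6300 + 0.6020) / 5 = 0.571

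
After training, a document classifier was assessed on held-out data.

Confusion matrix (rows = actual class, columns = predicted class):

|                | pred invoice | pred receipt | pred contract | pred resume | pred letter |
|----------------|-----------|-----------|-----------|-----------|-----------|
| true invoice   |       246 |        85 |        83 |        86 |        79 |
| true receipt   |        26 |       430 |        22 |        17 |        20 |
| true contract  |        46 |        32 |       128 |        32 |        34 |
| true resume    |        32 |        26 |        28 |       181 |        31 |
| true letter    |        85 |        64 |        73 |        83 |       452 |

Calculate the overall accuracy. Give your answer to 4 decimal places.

Accuracy = trace / total = (246+430+128+181+452=1437) / 2421 = 1437/2421 = 0.5936

0.5936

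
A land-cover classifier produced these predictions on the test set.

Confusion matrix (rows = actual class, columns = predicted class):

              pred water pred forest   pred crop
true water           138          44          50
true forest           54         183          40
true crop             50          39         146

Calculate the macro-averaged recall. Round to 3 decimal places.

Per-class recall (TP/(TP+FN)):
  water: TP=138, FN=44+50=94 → 138/232 = 0.5948
  forest: TP=183, FN=54+40=94 → 183/277 = 0.6606
  crop: TP=146, FN=50+39=89 → 146/235 = 0.6213
Macro-recall = mean = (0.5948 + 0.6606 + 0.6213) / 3 = 0.626

0.626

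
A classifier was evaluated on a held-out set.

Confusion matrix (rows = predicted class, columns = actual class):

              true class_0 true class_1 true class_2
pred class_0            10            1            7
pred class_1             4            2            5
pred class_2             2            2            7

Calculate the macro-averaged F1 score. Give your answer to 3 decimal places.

Per-class F1 score (2·TP/(2·TP+FP+FN)):
  class_0: TP=10, FP=1+7=8, FN=4+2=6 → 20/34 = 0.5882
  class_1: TP=2, FP=4+5=9, FN=1+2=3 → 4/16 = 0.2500
  class_2: TP=7, FP=2+2=4, FN=7+5=12 → 14/30 = 0.4667
Macro-F1 score = mean = (0.5882 + 0.2500 + 0.4667) / 3 = 0.435

0.435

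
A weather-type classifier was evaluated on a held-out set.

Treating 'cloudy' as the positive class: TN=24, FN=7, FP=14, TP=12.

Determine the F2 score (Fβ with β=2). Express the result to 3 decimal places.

0.588

Fβ = (1+β²)·TP / ((1+β²)·TP + β²·FN + FP), with β²=4
= 5·12 / (5·12 + 4·7 + 14) = 0.588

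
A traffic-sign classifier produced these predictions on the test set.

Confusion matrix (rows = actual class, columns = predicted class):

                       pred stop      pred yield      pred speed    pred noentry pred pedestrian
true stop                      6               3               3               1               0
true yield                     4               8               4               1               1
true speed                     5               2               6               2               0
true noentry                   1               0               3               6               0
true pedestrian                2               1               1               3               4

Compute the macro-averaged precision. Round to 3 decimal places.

Per-class precision (TP/(TP+FP)):
  stop: TP=6, FP=4+5+1+2=12 → 6/18 = 0.3333
  yield: TP=8, FP=3+2+0+1=6 → 8/14 = 0.5714
  speed: TP=6, FP=3+4+3+1=11 → 6/17 = 0.3529
  noentry: TP=6, FP=1+1+2+3=7 → 6/13 = 0.4615
  pedestrian: TP=4, FP=0+1+0+0=1 → 4/5 = 0.8000
Macro-precision = mean = (0.3333 + 0.5714 + 0.3529 + 0.4615 + 0.8000) / 5 = 0.504

0.504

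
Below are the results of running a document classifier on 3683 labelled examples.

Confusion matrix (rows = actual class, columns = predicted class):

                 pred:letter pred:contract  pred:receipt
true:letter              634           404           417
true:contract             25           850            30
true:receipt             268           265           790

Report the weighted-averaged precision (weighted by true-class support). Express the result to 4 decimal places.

0.6371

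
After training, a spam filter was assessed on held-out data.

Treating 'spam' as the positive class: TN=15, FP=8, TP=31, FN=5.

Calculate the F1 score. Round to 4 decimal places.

Precision = TP/(TP+FP) = 31/39 = 0.7949
Recall = TP/(TP+FN) = 31/36 = 0.8611
F1 = 2·TP/(2·TP+FP+FN) = 62/75 = 0.8267

0.8267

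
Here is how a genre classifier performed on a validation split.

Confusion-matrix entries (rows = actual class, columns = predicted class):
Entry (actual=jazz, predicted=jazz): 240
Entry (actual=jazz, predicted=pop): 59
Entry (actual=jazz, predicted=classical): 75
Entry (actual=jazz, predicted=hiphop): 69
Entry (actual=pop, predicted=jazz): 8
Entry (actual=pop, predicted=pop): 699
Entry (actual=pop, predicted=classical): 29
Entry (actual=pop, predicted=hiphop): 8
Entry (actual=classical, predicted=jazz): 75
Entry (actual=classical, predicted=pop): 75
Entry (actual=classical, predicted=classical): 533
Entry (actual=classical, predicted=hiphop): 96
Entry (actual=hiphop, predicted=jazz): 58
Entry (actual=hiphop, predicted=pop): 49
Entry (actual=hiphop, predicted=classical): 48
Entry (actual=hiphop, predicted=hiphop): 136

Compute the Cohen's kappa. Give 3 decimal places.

Observed agreement pₒ = trace/N = 1608/2257 = 0.7125
Expected agreement pₑ = Σ (rowᵢ·colᵢ)/N² = (443·381 + 744·882 + 779·685 + 291·309)/2257² = 0.2844
κ = (pₒ − pₑ)/(1 − pₑ) = (0.7125 − 0.2844)/(1 − 0.2844) = 0.598

0.598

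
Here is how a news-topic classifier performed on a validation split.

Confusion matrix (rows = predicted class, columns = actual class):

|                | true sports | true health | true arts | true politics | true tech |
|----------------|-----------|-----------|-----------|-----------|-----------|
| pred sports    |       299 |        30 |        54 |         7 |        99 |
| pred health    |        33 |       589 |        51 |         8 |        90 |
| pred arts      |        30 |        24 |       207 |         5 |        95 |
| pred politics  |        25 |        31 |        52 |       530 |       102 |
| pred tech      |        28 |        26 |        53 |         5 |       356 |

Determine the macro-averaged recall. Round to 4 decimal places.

0.6986

Per-class recall (TP/(TP+FN)):
  sports: TP=299, FN=33+30+25+28=116 → 299/415 = 0.72048
  health: TP=589, FN=30+24+31+26=111 → 589/700 = 0.84143
  arts: TP=207, FN=54+51+52+53=210 → 207/417 = 0.49640
  politics: TP=530, FN=7+8+5+5=25 → 530/555 = 0.95495
  tech: TP=356, FN=99+90+95+102=386 → 356/742 = 0.47978
Macro-recall = mean = (0.72048 + 0.84143 + 0.49640 + 0.95495 + 0.47978) / 5 = 0.6986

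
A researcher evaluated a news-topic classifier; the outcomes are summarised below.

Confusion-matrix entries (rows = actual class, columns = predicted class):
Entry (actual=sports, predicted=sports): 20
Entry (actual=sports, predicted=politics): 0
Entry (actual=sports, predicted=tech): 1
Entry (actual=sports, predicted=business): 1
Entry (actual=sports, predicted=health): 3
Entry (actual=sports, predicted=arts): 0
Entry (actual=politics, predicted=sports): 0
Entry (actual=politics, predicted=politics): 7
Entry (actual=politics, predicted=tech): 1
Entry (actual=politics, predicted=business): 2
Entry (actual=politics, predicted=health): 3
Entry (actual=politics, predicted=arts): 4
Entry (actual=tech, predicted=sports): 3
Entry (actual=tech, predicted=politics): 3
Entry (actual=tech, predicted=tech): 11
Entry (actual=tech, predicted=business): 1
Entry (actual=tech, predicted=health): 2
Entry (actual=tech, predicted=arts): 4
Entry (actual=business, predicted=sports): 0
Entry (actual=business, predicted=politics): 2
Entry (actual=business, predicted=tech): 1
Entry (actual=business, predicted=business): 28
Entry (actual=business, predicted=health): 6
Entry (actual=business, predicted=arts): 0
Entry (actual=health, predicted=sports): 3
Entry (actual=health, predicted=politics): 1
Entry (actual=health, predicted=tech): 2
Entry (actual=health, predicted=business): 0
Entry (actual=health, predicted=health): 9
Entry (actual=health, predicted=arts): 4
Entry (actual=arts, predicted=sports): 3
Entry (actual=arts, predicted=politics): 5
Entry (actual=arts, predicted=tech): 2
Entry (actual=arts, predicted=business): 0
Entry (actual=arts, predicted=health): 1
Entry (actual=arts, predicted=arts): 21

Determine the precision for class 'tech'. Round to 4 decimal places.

One-vs-rest for 'tech': TP = diagonal; FP = other classes predicted 'tech'; FN = 'tech' predicted as other.
precision = TP/(TP+FP).
tech: TP=11, FP=1+1+1+2+2=7 → 11/18 = 0.61111

0.6111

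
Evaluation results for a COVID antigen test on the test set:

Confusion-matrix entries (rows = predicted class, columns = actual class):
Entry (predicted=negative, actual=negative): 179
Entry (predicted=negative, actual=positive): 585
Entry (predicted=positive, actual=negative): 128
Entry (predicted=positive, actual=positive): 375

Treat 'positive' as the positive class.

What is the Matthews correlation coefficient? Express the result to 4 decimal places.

-0.0230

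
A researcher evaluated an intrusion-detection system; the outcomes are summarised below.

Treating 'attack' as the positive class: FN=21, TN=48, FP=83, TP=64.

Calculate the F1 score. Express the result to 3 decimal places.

0.552

Precision = TP/(TP+FP) = 64/147 = 0.4354
Recall = TP/(TP+FN) = 64/85 = 0.7529
F1 = 2·TP/(2·TP+FP+FN) = 128/232 = 0.552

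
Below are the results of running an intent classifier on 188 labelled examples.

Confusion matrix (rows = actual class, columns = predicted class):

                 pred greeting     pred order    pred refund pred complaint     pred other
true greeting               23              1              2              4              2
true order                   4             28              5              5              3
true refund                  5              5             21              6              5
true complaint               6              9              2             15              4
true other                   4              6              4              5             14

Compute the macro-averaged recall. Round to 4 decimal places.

Per-class recall (TP/(TP+FN)):
  greeting: TP=23, FN=1+2+4+2=9 → 23/32 = 0.71875
  order: TP=28, FN=4+5+5+3=17 → 28/45 = 0.62222
  refund: TP=21, FN=5+5+6+5=21 → 21/42 = 0.50000
  complaint: TP=15, FN=6+9+2+4=21 → 15/36 = 0.41667
  other: TP=14, FN=4+6+4+5=19 → 14/33 = 0.42424
Macro-recall = mean = (0.71875 + 0.62222 + 0.50000 + 0.41667 + 0.42424) / 5 = 0.5364

0.5364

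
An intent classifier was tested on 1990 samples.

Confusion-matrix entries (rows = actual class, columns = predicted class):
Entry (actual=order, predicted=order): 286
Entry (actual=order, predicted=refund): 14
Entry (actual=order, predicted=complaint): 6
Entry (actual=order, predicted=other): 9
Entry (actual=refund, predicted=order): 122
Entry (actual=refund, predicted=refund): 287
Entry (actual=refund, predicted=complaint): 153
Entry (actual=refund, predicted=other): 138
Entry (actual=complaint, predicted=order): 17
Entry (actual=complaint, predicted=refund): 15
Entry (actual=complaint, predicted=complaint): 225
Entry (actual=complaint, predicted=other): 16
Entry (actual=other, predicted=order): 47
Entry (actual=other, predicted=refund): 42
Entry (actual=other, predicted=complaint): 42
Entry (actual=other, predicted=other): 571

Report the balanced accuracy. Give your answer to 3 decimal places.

0.739

Balanced accuracy = mean of per-class recall.
  order: recall = 286/315 = 0.9079
  refund: recall = 287/700 = 0.4100
  complaint: recall = 225/273 = 0.8242
  other: recall = 571/702 = 0.8134
Mean = (0.9079 + 0.4100 + 0.8242 + 0.8134) / 4 = 0.739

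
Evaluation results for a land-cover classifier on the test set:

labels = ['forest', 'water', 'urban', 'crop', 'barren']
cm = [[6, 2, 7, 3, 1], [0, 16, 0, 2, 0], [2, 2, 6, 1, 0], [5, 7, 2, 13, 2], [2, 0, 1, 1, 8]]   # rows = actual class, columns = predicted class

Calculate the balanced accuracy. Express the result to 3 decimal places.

Balanced accuracy = mean of per-class recall.
  forest: recall = 6/19 = 0.3158
  water: recall = 16/18 = 0.8889
  urban: recall = 6/11 = 0.5455
  crop: recall = 13/29 = 0.4483
  barren: recall = 8/12 = 0.6667
Mean = (0.3158 + 0.8889 + 0.5455 + 0.4483 + 0.6667) / 5 = 0.573

0.573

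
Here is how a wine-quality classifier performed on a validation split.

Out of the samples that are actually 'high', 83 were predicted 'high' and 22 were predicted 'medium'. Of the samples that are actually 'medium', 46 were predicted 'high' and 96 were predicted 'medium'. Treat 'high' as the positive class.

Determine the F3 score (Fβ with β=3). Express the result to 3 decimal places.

0.773

Fβ = (1+β²)·TP / ((1+β²)·TP + β²·FN + FP), with β²=9
= 10·83 / (10·83 + 9·22 + 46) = 0.773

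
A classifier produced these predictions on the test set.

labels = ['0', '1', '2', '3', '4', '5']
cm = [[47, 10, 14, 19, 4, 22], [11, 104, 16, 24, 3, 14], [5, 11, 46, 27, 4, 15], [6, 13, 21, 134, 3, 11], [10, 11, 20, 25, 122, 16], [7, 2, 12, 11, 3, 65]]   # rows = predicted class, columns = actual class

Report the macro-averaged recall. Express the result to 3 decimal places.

0.580

Per-class recall (TP/(TP+FN)):
  0: TP=47, FN=11+5+6+10+7=39 → 47/86 = 0.5465
  1: TP=104, FN=10+11+13+11+2=47 → 104/151 = 0.6887
  2: TP=46, FN=14+16+21+20+12=83 → 46/129 = 0.3566
  3: TP=134, FN=19+24+27+25+11=106 → 134/240 = 0.5583
  4: TP=122, FN=4+3+4+3+3=17 → 122/139 = 0.8777
  5: TP=65, FN=22+14+15+11+16=78 → 65/143 = 0.4545
Macro-recall = mean = (0.5465 + 0.6887 + 0.3566 + 0.5583 + 0.8777 + 0.4545) / 6 = 0.580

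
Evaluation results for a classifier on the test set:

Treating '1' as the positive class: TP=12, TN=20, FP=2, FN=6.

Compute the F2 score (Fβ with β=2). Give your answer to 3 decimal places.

0.698

Fβ = (1+β²)·TP / ((1+β²)·TP + β²·FN + FP), with β²=4
= 5·12 / (5·12 + 4·6 + 2) = 0.698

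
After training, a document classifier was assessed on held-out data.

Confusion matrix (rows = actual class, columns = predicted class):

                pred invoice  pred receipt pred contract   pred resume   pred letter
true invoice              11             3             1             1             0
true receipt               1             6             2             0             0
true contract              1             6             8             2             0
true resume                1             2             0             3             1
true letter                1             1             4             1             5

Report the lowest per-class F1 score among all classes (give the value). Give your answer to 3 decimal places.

0.429

Per-class F1 score (2·TP/(2·TP+FP+FN)):
  invoice: TP=11, FP=1+1+1+1=4, FN=3+1+1+0=5 → 22/31 = 0.7097
  receipt: TP=6, FP=3+6+2+1=12, FN=1+2+0+0=3 → 12/27 = 0.4444
  contract: TP=8, FP=1+2+0+4=7, FN=1+6+2+0=9 → 16/32 = 0.5000
  resume: TP=3, FP=1+0+2+1=4, FN=1+2+0+1=4 → 6/14 = 0.4286
  letter: TP=5, FP=0+0+0+1=1, FN=1+1+4+1=7 → 10/18 = 0.5556
Lowest is class 'resume' with F1 score = 0.429.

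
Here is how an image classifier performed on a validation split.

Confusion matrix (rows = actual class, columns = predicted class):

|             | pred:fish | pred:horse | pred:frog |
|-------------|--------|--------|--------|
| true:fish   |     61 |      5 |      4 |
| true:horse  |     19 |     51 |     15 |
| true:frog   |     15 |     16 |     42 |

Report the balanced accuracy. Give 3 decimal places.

0.682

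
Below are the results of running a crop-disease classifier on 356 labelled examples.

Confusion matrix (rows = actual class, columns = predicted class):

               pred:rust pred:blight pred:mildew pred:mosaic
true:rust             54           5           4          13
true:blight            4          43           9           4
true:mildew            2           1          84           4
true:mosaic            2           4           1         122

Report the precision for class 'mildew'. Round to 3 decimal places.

0.857

Treat 'mildew' as positive and all other classes as negative.
precision = TP/(TP+FP).
mildew: TP=84, FP=4+9+1=14 → 84/98 = 0.8571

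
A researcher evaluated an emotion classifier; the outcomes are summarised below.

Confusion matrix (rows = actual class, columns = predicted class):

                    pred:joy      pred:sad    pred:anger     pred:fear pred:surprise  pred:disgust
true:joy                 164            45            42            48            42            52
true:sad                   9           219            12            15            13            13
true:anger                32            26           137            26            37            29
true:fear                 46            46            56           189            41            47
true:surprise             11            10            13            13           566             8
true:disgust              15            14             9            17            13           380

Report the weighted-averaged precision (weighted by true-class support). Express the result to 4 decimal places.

Per-class precision (TP/(TP+FP)):
  joy: TP=164, FP=9+32+46+11+15=113 → 164/277 = 0.59206
  sad: TP=219, FP=45+26+46+10+14=141 → 219/360 = 0.60833
  anger: TP=137, FP=42+12+56+13+9=132 → 137/269 = 0.50929
  fear: TP=189, FP=48+15+26+13+17=119 → 189/308 = 0.61364
  surprise: TP=566, FP=42+13+37+41+13=146 → 566/712 = 0.79494
  disgust: TP=380, FP=52+13+29+47+8=149 → 380/529 = 0.71834
Weighted-precision = Σ (supportᵢ/N)·precisionᵢ with N=2455: (393/2455)·0.59206 + (281/2455)·0.60833 + (287/2455)·0.50929 + (425/2455)·0.61364 + (621/2455)·0.79494 + (448/2455)·0.71834 = 0.6623

0.6623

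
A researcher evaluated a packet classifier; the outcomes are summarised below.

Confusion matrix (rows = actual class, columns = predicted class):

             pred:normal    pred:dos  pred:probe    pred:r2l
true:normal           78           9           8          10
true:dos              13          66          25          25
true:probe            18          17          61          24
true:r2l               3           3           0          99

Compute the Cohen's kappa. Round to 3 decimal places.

0.552

Observed agreement pₒ = trace/N = 304/459 = 0.6623
Expected agreement pₑ = Σ (rowᵢ·colᵢ)/N² = (105·112 + 129·95 + 120·94 + 105·158)/459² = 0.2463
κ = (pₒ − pₑ)/(1 − pₑ) = (0.6623 − 0.2463)/(1 − 0.2463) = 0.552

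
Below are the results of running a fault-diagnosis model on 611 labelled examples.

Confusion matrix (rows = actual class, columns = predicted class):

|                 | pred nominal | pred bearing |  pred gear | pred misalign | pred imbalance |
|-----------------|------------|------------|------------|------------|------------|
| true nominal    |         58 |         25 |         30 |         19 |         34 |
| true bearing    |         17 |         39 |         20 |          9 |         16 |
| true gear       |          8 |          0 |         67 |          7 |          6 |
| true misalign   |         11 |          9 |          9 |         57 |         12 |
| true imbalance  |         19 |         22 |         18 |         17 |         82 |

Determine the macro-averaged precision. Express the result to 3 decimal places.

0.492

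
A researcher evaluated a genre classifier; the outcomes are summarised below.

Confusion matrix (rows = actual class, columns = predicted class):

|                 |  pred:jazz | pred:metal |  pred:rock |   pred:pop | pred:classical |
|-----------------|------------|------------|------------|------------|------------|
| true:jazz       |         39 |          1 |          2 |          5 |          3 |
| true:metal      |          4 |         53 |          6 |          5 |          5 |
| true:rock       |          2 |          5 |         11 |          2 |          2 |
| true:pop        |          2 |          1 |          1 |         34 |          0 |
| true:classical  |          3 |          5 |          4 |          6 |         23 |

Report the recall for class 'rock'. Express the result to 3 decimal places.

recall = TP/(TP+FN).
rock: TP=11, FN=2+5+2+2=11 → 11/22 = 0.5000

0.500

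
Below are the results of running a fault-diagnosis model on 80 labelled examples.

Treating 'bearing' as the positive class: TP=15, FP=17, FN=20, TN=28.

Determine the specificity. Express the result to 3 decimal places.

0.622

Specificity = TN/(TN+FP) = 28/(28+17) = 0.622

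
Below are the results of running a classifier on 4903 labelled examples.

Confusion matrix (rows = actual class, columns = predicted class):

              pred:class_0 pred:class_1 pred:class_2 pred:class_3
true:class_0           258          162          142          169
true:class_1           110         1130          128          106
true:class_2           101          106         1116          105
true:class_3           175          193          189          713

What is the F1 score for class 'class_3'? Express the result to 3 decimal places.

Treat 'class_3' as positive and all other classes as negative.
F1 score = 2·TP/(2·TP+FP+FN).
class_3: TP=713, FP=169+106+105=380, FN=175+193+189=557 → 1426/2363 = 0.6035

0.603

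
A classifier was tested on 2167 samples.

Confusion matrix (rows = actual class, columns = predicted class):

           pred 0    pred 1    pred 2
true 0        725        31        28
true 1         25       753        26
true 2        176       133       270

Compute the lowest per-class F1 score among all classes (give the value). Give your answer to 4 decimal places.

Per-class F1 score (2·TP/(2·TP+FP+FN)):
  0: TP=725, FP=25+176=201, FN=31+28=59 → 1450/1710 = 0.84795
  1: TP=753, FP=31+133=164, FN=25+26=51 → 1506/1721 = 0.87507
  2: TP=270, FP=28+26=54, FN=176+133=309 → 540/903 = 0.59801
Lowest is class '2' with F1 score = 0.5980.

0.5980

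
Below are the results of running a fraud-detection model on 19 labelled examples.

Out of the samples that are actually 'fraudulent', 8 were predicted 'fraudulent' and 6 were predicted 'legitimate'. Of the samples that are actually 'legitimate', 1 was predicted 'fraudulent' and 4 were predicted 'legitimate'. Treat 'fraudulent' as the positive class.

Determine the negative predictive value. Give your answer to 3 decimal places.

NPV = TN/(TN+FN) = 4/(4+6) = 0.400

0.400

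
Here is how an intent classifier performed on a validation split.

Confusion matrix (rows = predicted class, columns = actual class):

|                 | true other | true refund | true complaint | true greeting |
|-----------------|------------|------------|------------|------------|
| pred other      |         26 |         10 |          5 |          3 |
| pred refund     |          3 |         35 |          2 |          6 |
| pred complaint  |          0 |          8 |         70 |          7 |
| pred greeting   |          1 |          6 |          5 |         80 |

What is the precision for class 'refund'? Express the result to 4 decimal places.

precision = TP/(TP+FP).
refund: TP=35, FP=3+2+6=11 → 35/46 = 0.76087

0.7609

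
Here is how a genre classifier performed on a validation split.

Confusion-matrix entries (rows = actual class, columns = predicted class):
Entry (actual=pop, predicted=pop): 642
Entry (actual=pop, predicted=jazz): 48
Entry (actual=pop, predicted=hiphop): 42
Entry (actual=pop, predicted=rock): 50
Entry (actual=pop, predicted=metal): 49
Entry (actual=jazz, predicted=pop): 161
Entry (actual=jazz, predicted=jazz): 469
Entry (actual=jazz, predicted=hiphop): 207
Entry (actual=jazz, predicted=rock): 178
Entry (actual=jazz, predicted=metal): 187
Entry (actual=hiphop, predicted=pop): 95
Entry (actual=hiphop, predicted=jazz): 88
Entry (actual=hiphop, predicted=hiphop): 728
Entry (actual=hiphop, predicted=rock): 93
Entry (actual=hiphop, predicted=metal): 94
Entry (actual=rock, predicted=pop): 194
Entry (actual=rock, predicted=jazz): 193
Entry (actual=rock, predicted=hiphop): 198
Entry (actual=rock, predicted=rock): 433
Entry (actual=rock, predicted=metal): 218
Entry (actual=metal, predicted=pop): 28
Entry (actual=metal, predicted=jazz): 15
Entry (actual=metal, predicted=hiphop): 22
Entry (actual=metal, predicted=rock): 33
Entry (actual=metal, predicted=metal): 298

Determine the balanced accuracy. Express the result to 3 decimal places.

0.586

Balanced accuracy = mean of per-class recall.
  pop: recall = 642/831 = 0.7726
  jazz: recall = 469/1202 = 0.3902
  hiphop: recall = 728/1098 = 0.6630
  rock: recall = 433/1236 = 0.3503
  metal: recall = 298/396 = 0.7525
Mean = (0.7726 + 0.3902 + 0.6630 + 0.3503 + 0.7525) / 5 = 0.586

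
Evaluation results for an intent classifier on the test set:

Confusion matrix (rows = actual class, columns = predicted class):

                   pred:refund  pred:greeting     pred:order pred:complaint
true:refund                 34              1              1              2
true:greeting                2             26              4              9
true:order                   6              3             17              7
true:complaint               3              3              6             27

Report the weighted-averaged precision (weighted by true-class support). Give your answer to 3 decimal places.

0.692

Per-class precision (TP/(TP+FP)):
  refund: TP=34, FP=2+6+3=11 → 34/45 = 0.7556
  greeting: TP=26, FP=1+3+3=7 → 26/33 = 0.7879
  order: TP=17, FP=1+4+6=11 → 17/28 = 0.6071
  complaint: TP=27, FP=2+9+7=18 → 27/45 = 0.6000
Weighted-precision = Σ (supportᵢ/N)·precisionᵢ with N=151: (38/151)·0.7556 + (41/151)·0.7879 + (33/151)·0.6071 + (39/151)·0.6000 = 0.692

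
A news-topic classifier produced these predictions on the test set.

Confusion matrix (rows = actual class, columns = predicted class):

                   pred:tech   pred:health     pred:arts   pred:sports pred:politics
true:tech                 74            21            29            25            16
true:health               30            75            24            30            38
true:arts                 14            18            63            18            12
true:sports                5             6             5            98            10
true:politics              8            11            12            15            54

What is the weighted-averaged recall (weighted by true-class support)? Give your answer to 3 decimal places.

0.512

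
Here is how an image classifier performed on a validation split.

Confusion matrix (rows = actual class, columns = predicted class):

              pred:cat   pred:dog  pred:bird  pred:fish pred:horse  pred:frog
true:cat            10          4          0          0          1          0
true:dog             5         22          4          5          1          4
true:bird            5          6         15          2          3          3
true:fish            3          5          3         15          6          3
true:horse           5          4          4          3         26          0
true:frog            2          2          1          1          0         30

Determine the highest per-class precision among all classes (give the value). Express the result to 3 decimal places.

0.750

Per-class precision (TP/(TP+FP)):
  cat: TP=10, FP=5+5+3+5+2=20 → 10/30 = 0.3333
  dog: TP=22, FP=4+6+5+4+2=21 → 22/43 = 0.5116
  bird: TP=15, FP=0+4+3+4+1=12 → 15/27 = 0.5556
  fish: TP=15, FP=0+5+2+3+1=11 → 15/26 = 0.5769
  horse: TP=26, FP=1+1+3+6+0=11 → 26/37 = 0.7027
  frog: TP=30, FP=0+4+3+3+0=10 → 30/40 = 0.7500
Highest is class 'frog' with precision = 0.750.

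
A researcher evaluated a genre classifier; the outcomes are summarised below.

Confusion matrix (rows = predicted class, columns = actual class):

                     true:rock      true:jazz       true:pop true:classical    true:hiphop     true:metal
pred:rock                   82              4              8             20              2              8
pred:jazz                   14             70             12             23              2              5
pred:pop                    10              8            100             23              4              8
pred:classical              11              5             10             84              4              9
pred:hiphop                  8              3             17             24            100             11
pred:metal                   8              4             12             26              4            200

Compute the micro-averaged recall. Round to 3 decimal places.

0.674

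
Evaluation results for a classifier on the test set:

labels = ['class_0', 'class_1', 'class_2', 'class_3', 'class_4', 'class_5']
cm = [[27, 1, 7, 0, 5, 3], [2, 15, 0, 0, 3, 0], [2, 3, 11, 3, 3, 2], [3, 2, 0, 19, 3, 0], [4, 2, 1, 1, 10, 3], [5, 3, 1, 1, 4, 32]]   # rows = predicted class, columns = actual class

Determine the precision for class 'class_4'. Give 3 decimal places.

0.476

Treat 'class_4' as positive and all other classes as negative.
precision = TP/(TP+FP).
class_4: TP=10, FP=4+2+1+1+3=11 → 10/21 = 0.4762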